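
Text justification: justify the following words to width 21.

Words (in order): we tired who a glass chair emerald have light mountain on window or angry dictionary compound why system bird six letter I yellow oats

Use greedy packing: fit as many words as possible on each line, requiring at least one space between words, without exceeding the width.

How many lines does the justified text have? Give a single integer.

Answer: 7

Derivation:
Line 1: ['we', 'tired', 'who', 'a', 'glass'] (min_width=20, slack=1)
Line 2: ['chair', 'emerald', 'have'] (min_width=18, slack=3)
Line 3: ['light', 'mountain', 'on'] (min_width=17, slack=4)
Line 4: ['window', 'or', 'angry'] (min_width=15, slack=6)
Line 5: ['dictionary', 'compound'] (min_width=19, slack=2)
Line 6: ['why', 'system', 'bird', 'six'] (min_width=19, slack=2)
Line 7: ['letter', 'I', 'yellow', 'oats'] (min_width=20, slack=1)
Total lines: 7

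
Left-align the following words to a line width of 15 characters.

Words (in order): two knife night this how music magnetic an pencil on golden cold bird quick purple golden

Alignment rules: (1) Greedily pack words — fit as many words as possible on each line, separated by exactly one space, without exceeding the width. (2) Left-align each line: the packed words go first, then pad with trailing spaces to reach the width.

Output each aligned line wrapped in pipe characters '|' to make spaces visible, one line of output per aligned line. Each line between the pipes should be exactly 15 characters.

Answer: |two knife night|
|this how music |
|magnetic an    |
|pencil on      |
|golden cold    |
|bird quick     |
|purple golden  |

Derivation:
Line 1: ['two', 'knife', 'night'] (min_width=15, slack=0)
Line 2: ['this', 'how', 'music'] (min_width=14, slack=1)
Line 3: ['magnetic', 'an'] (min_width=11, slack=4)
Line 4: ['pencil', 'on'] (min_width=9, slack=6)
Line 5: ['golden', 'cold'] (min_width=11, slack=4)
Line 6: ['bird', 'quick'] (min_width=10, slack=5)
Line 7: ['purple', 'golden'] (min_width=13, slack=2)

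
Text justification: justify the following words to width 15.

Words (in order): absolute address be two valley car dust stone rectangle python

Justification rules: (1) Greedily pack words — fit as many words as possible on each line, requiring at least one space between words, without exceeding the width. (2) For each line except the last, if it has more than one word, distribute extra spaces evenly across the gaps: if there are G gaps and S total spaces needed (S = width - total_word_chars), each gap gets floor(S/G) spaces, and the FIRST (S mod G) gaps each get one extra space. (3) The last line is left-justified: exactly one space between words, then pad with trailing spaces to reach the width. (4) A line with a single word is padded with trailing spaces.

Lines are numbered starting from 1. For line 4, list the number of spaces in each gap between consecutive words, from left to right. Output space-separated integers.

Line 1: ['absolute'] (min_width=8, slack=7)
Line 2: ['address', 'be', 'two'] (min_width=14, slack=1)
Line 3: ['valley', 'car', 'dust'] (min_width=15, slack=0)
Line 4: ['stone', 'rectangle'] (min_width=15, slack=0)
Line 5: ['python'] (min_width=6, slack=9)

Answer: 1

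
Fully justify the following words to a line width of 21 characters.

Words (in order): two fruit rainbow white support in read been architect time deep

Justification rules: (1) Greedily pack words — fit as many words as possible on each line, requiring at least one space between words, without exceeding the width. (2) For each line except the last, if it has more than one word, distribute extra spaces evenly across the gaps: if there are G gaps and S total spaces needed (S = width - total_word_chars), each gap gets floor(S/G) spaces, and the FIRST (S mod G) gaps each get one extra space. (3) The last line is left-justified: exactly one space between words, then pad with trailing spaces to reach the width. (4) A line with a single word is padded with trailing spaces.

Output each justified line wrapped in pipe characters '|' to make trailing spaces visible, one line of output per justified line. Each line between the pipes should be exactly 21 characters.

Answer: |two   fruit   rainbow|
|white support in read|
|been  architect  time|
|deep                 |

Derivation:
Line 1: ['two', 'fruit', 'rainbow'] (min_width=17, slack=4)
Line 2: ['white', 'support', 'in', 'read'] (min_width=21, slack=0)
Line 3: ['been', 'architect', 'time'] (min_width=19, slack=2)
Line 4: ['deep'] (min_width=4, slack=17)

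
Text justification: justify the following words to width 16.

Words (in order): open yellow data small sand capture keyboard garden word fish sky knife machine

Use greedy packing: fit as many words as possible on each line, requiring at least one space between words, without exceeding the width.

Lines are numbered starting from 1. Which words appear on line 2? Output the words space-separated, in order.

Line 1: ['open', 'yellow', 'data'] (min_width=16, slack=0)
Line 2: ['small', 'sand'] (min_width=10, slack=6)
Line 3: ['capture', 'keyboard'] (min_width=16, slack=0)
Line 4: ['garden', 'word', 'fish'] (min_width=16, slack=0)
Line 5: ['sky', 'knife'] (min_width=9, slack=7)
Line 6: ['machine'] (min_width=7, slack=9)

Answer: small sand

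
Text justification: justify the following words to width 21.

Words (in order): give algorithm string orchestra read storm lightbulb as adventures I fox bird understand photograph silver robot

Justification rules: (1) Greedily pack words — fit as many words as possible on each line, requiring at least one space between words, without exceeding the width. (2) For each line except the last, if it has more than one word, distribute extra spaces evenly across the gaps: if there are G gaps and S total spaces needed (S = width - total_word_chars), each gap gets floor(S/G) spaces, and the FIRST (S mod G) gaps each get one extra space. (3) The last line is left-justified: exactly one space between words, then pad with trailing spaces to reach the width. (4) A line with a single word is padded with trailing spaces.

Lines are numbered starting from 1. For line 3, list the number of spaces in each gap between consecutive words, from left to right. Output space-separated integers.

Answer: 10

Derivation:
Line 1: ['give', 'algorithm', 'string'] (min_width=21, slack=0)
Line 2: ['orchestra', 'read', 'storm'] (min_width=20, slack=1)
Line 3: ['lightbulb', 'as'] (min_width=12, slack=9)
Line 4: ['adventures', 'I', 'fox', 'bird'] (min_width=21, slack=0)
Line 5: ['understand', 'photograph'] (min_width=21, slack=0)
Line 6: ['silver', 'robot'] (min_width=12, slack=9)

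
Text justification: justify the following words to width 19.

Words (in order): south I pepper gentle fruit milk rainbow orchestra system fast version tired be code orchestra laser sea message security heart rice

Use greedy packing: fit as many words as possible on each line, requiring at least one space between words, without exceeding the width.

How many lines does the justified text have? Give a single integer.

Line 1: ['south', 'I', 'pepper'] (min_width=14, slack=5)
Line 2: ['gentle', 'fruit', 'milk'] (min_width=17, slack=2)
Line 3: ['rainbow', 'orchestra'] (min_width=17, slack=2)
Line 4: ['system', 'fast', 'version'] (min_width=19, slack=0)
Line 5: ['tired', 'be', 'code'] (min_width=13, slack=6)
Line 6: ['orchestra', 'laser', 'sea'] (min_width=19, slack=0)
Line 7: ['message', 'security'] (min_width=16, slack=3)
Line 8: ['heart', 'rice'] (min_width=10, slack=9)
Total lines: 8

Answer: 8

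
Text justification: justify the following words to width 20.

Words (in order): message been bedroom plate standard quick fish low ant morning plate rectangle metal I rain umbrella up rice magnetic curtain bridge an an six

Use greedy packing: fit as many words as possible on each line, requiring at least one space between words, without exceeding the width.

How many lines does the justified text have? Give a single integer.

Line 1: ['message', 'been', 'bedroom'] (min_width=20, slack=0)
Line 2: ['plate', 'standard', 'quick'] (min_width=20, slack=0)
Line 3: ['fish', 'low', 'ant', 'morning'] (min_width=20, slack=0)
Line 4: ['plate', 'rectangle'] (min_width=15, slack=5)
Line 5: ['metal', 'I', 'rain'] (min_width=12, slack=8)
Line 6: ['umbrella', 'up', 'rice'] (min_width=16, slack=4)
Line 7: ['magnetic', 'curtain'] (min_width=16, slack=4)
Line 8: ['bridge', 'an', 'an', 'six'] (min_width=16, slack=4)
Total lines: 8

Answer: 8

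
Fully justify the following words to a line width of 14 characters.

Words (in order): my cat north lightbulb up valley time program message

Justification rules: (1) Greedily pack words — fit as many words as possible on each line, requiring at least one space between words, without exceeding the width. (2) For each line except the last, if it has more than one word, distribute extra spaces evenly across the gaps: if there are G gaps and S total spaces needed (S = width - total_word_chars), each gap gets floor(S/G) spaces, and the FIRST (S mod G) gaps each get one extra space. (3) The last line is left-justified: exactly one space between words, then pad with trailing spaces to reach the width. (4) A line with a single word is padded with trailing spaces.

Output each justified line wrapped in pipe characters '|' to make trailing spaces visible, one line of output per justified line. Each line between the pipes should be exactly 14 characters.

Line 1: ['my', 'cat', 'north'] (min_width=12, slack=2)
Line 2: ['lightbulb', 'up'] (min_width=12, slack=2)
Line 3: ['valley', 'time'] (min_width=11, slack=3)
Line 4: ['program'] (min_width=7, slack=7)
Line 5: ['message'] (min_width=7, slack=7)

Answer: |my  cat  north|
|lightbulb   up|
|valley    time|
|program       |
|message       |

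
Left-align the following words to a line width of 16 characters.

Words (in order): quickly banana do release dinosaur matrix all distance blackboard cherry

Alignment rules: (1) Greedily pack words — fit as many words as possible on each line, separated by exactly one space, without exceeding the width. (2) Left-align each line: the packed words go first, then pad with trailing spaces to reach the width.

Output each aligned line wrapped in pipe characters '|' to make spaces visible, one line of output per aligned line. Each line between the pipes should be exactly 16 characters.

Line 1: ['quickly', 'banana'] (min_width=14, slack=2)
Line 2: ['do', 'release'] (min_width=10, slack=6)
Line 3: ['dinosaur', 'matrix'] (min_width=15, slack=1)
Line 4: ['all', 'distance'] (min_width=12, slack=4)
Line 5: ['blackboard'] (min_width=10, slack=6)
Line 6: ['cherry'] (min_width=6, slack=10)

Answer: |quickly banana  |
|do release      |
|dinosaur matrix |
|all distance    |
|blackboard      |
|cherry          |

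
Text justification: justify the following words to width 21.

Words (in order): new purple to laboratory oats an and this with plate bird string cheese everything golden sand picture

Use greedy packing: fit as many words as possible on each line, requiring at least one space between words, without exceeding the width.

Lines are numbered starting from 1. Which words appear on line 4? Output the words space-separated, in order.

Line 1: ['new', 'purple', 'to'] (min_width=13, slack=8)
Line 2: ['laboratory', 'oats', 'an'] (min_width=18, slack=3)
Line 3: ['and', 'this', 'with', 'plate'] (min_width=19, slack=2)
Line 4: ['bird', 'string', 'cheese'] (min_width=18, slack=3)
Line 5: ['everything', 'golden'] (min_width=17, slack=4)
Line 6: ['sand', 'picture'] (min_width=12, slack=9)

Answer: bird string cheese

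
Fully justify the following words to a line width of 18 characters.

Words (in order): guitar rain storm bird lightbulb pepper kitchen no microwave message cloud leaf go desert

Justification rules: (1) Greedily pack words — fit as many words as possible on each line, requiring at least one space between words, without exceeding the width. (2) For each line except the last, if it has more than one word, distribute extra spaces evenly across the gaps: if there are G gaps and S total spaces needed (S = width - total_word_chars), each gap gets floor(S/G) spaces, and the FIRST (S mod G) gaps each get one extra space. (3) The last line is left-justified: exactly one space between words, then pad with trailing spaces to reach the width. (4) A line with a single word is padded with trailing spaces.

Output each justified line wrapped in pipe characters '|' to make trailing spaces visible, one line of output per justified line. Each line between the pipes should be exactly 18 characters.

Line 1: ['guitar', 'rain', 'storm'] (min_width=17, slack=1)
Line 2: ['bird', 'lightbulb'] (min_width=14, slack=4)
Line 3: ['pepper', 'kitchen', 'no'] (min_width=17, slack=1)
Line 4: ['microwave', 'message'] (min_width=17, slack=1)
Line 5: ['cloud', 'leaf', 'go'] (min_width=13, slack=5)
Line 6: ['desert'] (min_width=6, slack=12)

Answer: |guitar  rain storm|
|bird     lightbulb|
|pepper  kitchen no|
|microwave  message|
|cloud    leaf   go|
|desert            |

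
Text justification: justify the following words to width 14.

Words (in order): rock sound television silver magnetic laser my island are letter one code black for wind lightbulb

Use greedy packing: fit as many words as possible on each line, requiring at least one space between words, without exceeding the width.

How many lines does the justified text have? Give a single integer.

Answer: 8

Derivation:
Line 1: ['rock', 'sound'] (min_width=10, slack=4)
Line 2: ['television'] (min_width=10, slack=4)
Line 3: ['silver'] (min_width=6, slack=8)
Line 4: ['magnetic', 'laser'] (min_width=14, slack=0)
Line 5: ['my', 'island', 'are'] (min_width=13, slack=1)
Line 6: ['letter', 'one'] (min_width=10, slack=4)
Line 7: ['code', 'black', 'for'] (min_width=14, slack=0)
Line 8: ['wind', 'lightbulb'] (min_width=14, slack=0)
Total lines: 8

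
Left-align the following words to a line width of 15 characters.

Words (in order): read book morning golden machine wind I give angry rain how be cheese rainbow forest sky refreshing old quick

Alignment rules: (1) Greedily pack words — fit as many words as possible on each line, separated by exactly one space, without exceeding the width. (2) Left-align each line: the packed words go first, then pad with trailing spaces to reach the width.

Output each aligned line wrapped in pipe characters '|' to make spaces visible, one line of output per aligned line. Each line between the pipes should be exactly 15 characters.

Answer: |read book      |
|morning golden |
|machine wind I |
|give angry rain|
|how be cheese  |
|rainbow forest |
|sky refreshing |
|old quick      |

Derivation:
Line 1: ['read', 'book'] (min_width=9, slack=6)
Line 2: ['morning', 'golden'] (min_width=14, slack=1)
Line 3: ['machine', 'wind', 'I'] (min_width=14, slack=1)
Line 4: ['give', 'angry', 'rain'] (min_width=15, slack=0)
Line 5: ['how', 'be', 'cheese'] (min_width=13, slack=2)
Line 6: ['rainbow', 'forest'] (min_width=14, slack=1)
Line 7: ['sky', 'refreshing'] (min_width=14, slack=1)
Line 8: ['old', 'quick'] (min_width=9, slack=6)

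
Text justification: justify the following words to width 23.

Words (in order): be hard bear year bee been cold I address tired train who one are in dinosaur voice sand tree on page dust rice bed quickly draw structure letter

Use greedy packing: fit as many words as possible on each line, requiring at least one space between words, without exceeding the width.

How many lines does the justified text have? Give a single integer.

Line 1: ['be', 'hard', 'bear', 'year', 'bee'] (min_width=21, slack=2)
Line 2: ['been', 'cold', 'I', 'address'] (min_width=19, slack=4)
Line 3: ['tired', 'train', 'who', 'one', 'are'] (min_width=23, slack=0)
Line 4: ['in', 'dinosaur', 'voice', 'sand'] (min_width=22, slack=1)
Line 5: ['tree', 'on', 'page', 'dust', 'rice'] (min_width=22, slack=1)
Line 6: ['bed', 'quickly', 'draw'] (min_width=16, slack=7)
Line 7: ['structure', 'letter'] (min_width=16, slack=7)
Total lines: 7

Answer: 7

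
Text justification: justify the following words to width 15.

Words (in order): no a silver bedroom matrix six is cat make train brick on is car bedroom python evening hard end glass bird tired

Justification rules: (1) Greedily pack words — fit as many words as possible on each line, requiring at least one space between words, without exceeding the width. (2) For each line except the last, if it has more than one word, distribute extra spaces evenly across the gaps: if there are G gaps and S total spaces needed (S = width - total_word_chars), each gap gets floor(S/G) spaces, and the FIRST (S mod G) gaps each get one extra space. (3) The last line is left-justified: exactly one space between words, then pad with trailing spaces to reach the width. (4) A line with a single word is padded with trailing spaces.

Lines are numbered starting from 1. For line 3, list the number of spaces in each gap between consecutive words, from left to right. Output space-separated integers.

Line 1: ['no', 'a', 'silver'] (min_width=11, slack=4)
Line 2: ['bedroom', 'matrix'] (min_width=14, slack=1)
Line 3: ['six', 'is', 'cat', 'make'] (min_width=15, slack=0)
Line 4: ['train', 'brick', 'on'] (min_width=14, slack=1)
Line 5: ['is', 'car', 'bedroom'] (min_width=14, slack=1)
Line 6: ['python', 'evening'] (min_width=14, slack=1)
Line 7: ['hard', 'end', 'glass'] (min_width=14, slack=1)
Line 8: ['bird', 'tired'] (min_width=10, slack=5)

Answer: 1 1 1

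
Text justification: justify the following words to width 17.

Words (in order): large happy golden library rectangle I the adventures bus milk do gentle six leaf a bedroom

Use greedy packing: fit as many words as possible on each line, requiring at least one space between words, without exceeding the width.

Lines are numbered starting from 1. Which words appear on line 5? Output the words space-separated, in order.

Answer: milk do gentle

Derivation:
Line 1: ['large', 'happy'] (min_width=11, slack=6)
Line 2: ['golden', 'library'] (min_width=14, slack=3)
Line 3: ['rectangle', 'I', 'the'] (min_width=15, slack=2)
Line 4: ['adventures', 'bus'] (min_width=14, slack=3)
Line 5: ['milk', 'do', 'gentle'] (min_width=14, slack=3)
Line 6: ['six', 'leaf', 'a'] (min_width=10, slack=7)
Line 7: ['bedroom'] (min_width=7, slack=10)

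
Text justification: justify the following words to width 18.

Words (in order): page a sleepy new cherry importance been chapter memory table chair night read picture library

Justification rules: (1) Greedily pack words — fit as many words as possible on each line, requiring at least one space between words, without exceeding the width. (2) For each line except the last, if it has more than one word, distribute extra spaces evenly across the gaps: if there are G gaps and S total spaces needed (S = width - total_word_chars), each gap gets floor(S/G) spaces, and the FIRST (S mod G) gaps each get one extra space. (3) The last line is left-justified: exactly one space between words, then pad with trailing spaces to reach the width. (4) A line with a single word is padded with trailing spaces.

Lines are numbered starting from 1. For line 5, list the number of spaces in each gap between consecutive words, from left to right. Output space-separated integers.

Line 1: ['page', 'a', 'sleepy', 'new'] (min_width=17, slack=1)
Line 2: ['cherry', 'importance'] (min_width=17, slack=1)
Line 3: ['been', 'chapter'] (min_width=12, slack=6)
Line 4: ['memory', 'table', 'chair'] (min_width=18, slack=0)
Line 5: ['night', 'read', 'picture'] (min_width=18, slack=0)
Line 6: ['library'] (min_width=7, slack=11)

Answer: 1 1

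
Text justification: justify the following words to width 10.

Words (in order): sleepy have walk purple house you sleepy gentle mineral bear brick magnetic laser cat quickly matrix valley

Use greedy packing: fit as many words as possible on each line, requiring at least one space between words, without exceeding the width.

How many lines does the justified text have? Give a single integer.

Line 1: ['sleepy'] (min_width=6, slack=4)
Line 2: ['have', 'walk'] (min_width=9, slack=1)
Line 3: ['purple'] (min_width=6, slack=4)
Line 4: ['house', 'you'] (min_width=9, slack=1)
Line 5: ['sleepy'] (min_width=6, slack=4)
Line 6: ['gentle'] (min_width=6, slack=4)
Line 7: ['mineral'] (min_width=7, slack=3)
Line 8: ['bear', 'brick'] (min_width=10, slack=0)
Line 9: ['magnetic'] (min_width=8, slack=2)
Line 10: ['laser', 'cat'] (min_width=9, slack=1)
Line 11: ['quickly'] (min_width=7, slack=3)
Line 12: ['matrix'] (min_width=6, slack=4)
Line 13: ['valley'] (min_width=6, slack=4)
Total lines: 13

Answer: 13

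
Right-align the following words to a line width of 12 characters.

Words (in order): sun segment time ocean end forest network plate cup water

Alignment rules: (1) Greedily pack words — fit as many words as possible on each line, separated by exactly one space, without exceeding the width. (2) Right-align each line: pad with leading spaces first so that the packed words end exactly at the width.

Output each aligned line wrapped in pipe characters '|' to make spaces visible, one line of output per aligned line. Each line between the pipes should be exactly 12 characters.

Line 1: ['sun', 'segment'] (min_width=11, slack=1)
Line 2: ['time', 'ocean'] (min_width=10, slack=2)
Line 3: ['end', 'forest'] (min_width=10, slack=2)
Line 4: ['network'] (min_width=7, slack=5)
Line 5: ['plate', 'cup'] (min_width=9, slack=3)
Line 6: ['water'] (min_width=5, slack=7)

Answer: | sun segment|
|  time ocean|
|  end forest|
|     network|
|   plate cup|
|       water|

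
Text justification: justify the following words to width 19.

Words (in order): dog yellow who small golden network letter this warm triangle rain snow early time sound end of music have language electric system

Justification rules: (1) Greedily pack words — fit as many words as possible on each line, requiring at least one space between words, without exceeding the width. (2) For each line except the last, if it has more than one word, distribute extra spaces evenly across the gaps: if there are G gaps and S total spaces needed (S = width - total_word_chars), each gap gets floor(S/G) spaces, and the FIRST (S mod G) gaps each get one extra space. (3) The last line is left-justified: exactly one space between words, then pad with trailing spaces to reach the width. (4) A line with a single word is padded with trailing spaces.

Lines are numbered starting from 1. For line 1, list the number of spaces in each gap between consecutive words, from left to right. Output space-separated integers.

Answer: 4 3

Derivation:
Line 1: ['dog', 'yellow', 'who'] (min_width=14, slack=5)
Line 2: ['small', 'golden'] (min_width=12, slack=7)
Line 3: ['network', 'letter', 'this'] (min_width=19, slack=0)
Line 4: ['warm', 'triangle', 'rain'] (min_width=18, slack=1)
Line 5: ['snow', 'early', 'time'] (min_width=15, slack=4)
Line 6: ['sound', 'end', 'of', 'music'] (min_width=18, slack=1)
Line 7: ['have', 'language'] (min_width=13, slack=6)
Line 8: ['electric', 'system'] (min_width=15, slack=4)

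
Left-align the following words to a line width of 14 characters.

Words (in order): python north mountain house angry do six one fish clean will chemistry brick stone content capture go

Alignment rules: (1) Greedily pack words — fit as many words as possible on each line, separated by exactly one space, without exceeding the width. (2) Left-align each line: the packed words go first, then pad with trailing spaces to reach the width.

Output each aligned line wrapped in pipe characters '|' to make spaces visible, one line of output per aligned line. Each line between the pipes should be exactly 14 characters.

Line 1: ['python', 'north'] (min_width=12, slack=2)
Line 2: ['mountain', 'house'] (min_width=14, slack=0)
Line 3: ['angry', 'do', 'six'] (min_width=12, slack=2)
Line 4: ['one', 'fish', 'clean'] (min_width=14, slack=0)
Line 5: ['will', 'chemistry'] (min_width=14, slack=0)
Line 6: ['brick', 'stone'] (min_width=11, slack=3)
Line 7: ['content'] (min_width=7, slack=7)
Line 8: ['capture', 'go'] (min_width=10, slack=4)

Answer: |python north  |
|mountain house|
|angry do six  |
|one fish clean|
|will chemistry|
|brick stone   |
|content       |
|capture go    |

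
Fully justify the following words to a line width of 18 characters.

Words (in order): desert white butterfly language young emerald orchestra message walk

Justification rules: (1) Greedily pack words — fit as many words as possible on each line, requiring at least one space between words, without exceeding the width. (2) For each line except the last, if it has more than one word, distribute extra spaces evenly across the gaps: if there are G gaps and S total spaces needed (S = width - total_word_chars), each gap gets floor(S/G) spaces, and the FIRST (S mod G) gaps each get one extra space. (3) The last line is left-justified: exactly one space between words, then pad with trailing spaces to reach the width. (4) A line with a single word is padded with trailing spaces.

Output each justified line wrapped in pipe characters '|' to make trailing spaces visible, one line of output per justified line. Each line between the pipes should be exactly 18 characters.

Line 1: ['desert', 'white'] (min_width=12, slack=6)
Line 2: ['butterfly', 'language'] (min_width=18, slack=0)
Line 3: ['young', 'emerald'] (min_width=13, slack=5)
Line 4: ['orchestra', 'message'] (min_width=17, slack=1)
Line 5: ['walk'] (min_width=4, slack=14)

Answer: |desert       white|
|butterfly language|
|young      emerald|
|orchestra  message|
|walk              |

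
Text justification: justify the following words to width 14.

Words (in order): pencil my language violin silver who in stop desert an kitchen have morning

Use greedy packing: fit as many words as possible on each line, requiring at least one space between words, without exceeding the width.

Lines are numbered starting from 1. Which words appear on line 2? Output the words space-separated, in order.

Answer: language

Derivation:
Line 1: ['pencil', 'my'] (min_width=9, slack=5)
Line 2: ['language'] (min_width=8, slack=6)
Line 3: ['violin', 'silver'] (min_width=13, slack=1)
Line 4: ['who', 'in', 'stop'] (min_width=11, slack=3)
Line 5: ['desert', 'an'] (min_width=9, slack=5)
Line 6: ['kitchen', 'have'] (min_width=12, slack=2)
Line 7: ['morning'] (min_width=7, slack=7)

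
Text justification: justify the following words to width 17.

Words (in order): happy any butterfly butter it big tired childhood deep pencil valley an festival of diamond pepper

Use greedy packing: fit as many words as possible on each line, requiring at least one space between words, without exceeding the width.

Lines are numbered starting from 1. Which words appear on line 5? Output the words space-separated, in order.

Answer: pencil valley an

Derivation:
Line 1: ['happy', 'any'] (min_width=9, slack=8)
Line 2: ['butterfly', 'butter'] (min_width=16, slack=1)
Line 3: ['it', 'big', 'tired'] (min_width=12, slack=5)
Line 4: ['childhood', 'deep'] (min_width=14, slack=3)
Line 5: ['pencil', 'valley', 'an'] (min_width=16, slack=1)
Line 6: ['festival', 'of'] (min_width=11, slack=6)
Line 7: ['diamond', 'pepper'] (min_width=14, slack=3)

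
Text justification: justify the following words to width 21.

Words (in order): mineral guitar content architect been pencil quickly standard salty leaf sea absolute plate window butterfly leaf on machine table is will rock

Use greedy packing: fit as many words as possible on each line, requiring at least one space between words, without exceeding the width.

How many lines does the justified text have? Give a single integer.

Answer: 8

Derivation:
Line 1: ['mineral', 'guitar'] (min_width=14, slack=7)
Line 2: ['content', 'architect'] (min_width=17, slack=4)
Line 3: ['been', 'pencil', 'quickly'] (min_width=19, slack=2)
Line 4: ['standard', 'salty', 'leaf'] (min_width=19, slack=2)
Line 5: ['sea', 'absolute', 'plate'] (min_width=18, slack=3)
Line 6: ['window', 'butterfly', 'leaf'] (min_width=21, slack=0)
Line 7: ['on', 'machine', 'table', 'is'] (min_width=19, slack=2)
Line 8: ['will', 'rock'] (min_width=9, slack=12)
Total lines: 8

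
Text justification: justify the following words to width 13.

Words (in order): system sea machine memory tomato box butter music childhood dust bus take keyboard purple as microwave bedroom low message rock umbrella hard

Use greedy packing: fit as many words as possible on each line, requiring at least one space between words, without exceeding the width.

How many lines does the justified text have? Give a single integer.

Line 1: ['system', 'sea'] (min_width=10, slack=3)
Line 2: ['machine'] (min_width=7, slack=6)
Line 3: ['memory', 'tomato'] (min_width=13, slack=0)
Line 4: ['box', 'butter'] (min_width=10, slack=3)
Line 5: ['music'] (min_width=5, slack=8)
Line 6: ['childhood'] (min_width=9, slack=4)
Line 7: ['dust', 'bus', 'take'] (min_width=13, slack=0)
Line 8: ['keyboard'] (min_width=8, slack=5)
Line 9: ['purple', 'as'] (min_width=9, slack=4)
Line 10: ['microwave'] (min_width=9, slack=4)
Line 11: ['bedroom', 'low'] (min_width=11, slack=2)
Line 12: ['message', 'rock'] (min_width=12, slack=1)
Line 13: ['umbrella', 'hard'] (min_width=13, slack=0)
Total lines: 13

Answer: 13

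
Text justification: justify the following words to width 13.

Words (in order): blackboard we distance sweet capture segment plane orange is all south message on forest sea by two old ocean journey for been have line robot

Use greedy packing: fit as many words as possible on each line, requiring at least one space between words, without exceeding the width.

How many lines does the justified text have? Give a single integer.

Line 1: ['blackboard', 'we'] (min_width=13, slack=0)
Line 2: ['distance'] (min_width=8, slack=5)
Line 3: ['sweet', 'capture'] (min_width=13, slack=0)
Line 4: ['segment', 'plane'] (min_width=13, slack=0)
Line 5: ['orange', 'is', 'all'] (min_width=13, slack=0)
Line 6: ['south', 'message'] (min_width=13, slack=0)
Line 7: ['on', 'forest', 'sea'] (min_width=13, slack=0)
Line 8: ['by', 'two', 'old'] (min_width=10, slack=3)
Line 9: ['ocean', 'journey'] (min_width=13, slack=0)
Line 10: ['for', 'been', 'have'] (min_width=13, slack=0)
Line 11: ['line', 'robot'] (min_width=10, slack=3)
Total lines: 11

Answer: 11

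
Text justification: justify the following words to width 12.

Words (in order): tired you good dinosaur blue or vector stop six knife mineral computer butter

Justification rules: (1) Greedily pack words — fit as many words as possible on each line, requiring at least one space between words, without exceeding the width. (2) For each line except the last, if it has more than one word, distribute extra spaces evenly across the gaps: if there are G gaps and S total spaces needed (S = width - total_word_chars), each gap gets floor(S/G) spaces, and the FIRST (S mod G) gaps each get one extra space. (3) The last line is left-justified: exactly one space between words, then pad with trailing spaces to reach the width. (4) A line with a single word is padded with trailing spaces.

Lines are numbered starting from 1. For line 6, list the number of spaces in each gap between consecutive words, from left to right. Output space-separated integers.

Line 1: ['tired', 'you'] (min_width=9, slack=3)
Line 2: ['good'] (min_width=4, slack=8)
Line 3: ['dinosaur'] (min_width=8, slack=4)
Line 4: ['blue', 'or'] (min_width=7, slack=5)
Line 5: ['vector', 'stop'] (min_width=11, slack=1)
Line 6: ['six', 'knife'] (min_width=9, slack=3)
Line 7: ['mineral'] (min_width=7, slack=5)
Line 8: ['computer'] (min_width=8, slack=4)
Line 9: ['butter'] (min_width=6, slack=6)

Answer: 4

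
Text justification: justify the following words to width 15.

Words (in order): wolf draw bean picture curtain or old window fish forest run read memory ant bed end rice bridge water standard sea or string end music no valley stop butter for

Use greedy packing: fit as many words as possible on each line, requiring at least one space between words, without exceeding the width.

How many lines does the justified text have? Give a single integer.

Line 1: ['wolf', 'draw', 'bean'] (min_width=14, slack=1)
Line 2: ['picture', 'curtain'] (min_width=15, slack=0)
Line 3: ['or', 'old', 'window'] (min_width=13, slack=2)
Line 4: ['fish', 'forest', 'run'] (min_width=15, slack=0)
Line 5: ['read', 'memory', 'ant'] (min_width=15, slack=0)
Line 6: ['bed', 'end', 'rice'] (min_width=12, slack=3)
Line 7: ['bridge', 'water'] (min_width=12, slack=3)
Line 8: ['standard', 'sea', 'or'] (min_width=15, slack=0)
Line 9: ['string', 'end'] (min_width=10, slack=5)
Line 10: ['music', 'no', 'valley'] (min_width=15, slack=0)
Line 11: ['stop', 'butter', 'for'] (min_width=15, slack=0)
Total lines: 11

Answer: 11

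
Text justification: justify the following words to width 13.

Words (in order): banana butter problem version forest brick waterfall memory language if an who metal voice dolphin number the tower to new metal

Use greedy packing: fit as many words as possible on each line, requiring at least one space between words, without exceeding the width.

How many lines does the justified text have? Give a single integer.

Answer: 12

Derivation:
Line 1: ['banana', 'butter'] (min_width=13, slack=0)
Line 2: ['problem'] (min_width=7, slack=6)
Line 3: ['version'] (min_width=7, slack=6)
Line 4: ['forest', 'brick'] (min_width=12, slack=1)
Line 5: ['waterfall'] (min_width=9, slack=4)
Line 6: ['memory'] (min_width=6, slack=7)
Line 7: ['language', 'if'] (min_width=11, slack=2)
Line 8: ['an', 'who', 'metal'] (min_width=12, slack=1)
Line 9: ['voice', 'dolphin'] (min_width=13, slack=0)
Line 10: ['number', 'the'] (min_width=10, slack=3)
Line 11: ['tower', 'to', 'new'] (min_width=12, slack=1)
Line 12: ['metal'] (min_width=5, slack=8)
Total lines: 12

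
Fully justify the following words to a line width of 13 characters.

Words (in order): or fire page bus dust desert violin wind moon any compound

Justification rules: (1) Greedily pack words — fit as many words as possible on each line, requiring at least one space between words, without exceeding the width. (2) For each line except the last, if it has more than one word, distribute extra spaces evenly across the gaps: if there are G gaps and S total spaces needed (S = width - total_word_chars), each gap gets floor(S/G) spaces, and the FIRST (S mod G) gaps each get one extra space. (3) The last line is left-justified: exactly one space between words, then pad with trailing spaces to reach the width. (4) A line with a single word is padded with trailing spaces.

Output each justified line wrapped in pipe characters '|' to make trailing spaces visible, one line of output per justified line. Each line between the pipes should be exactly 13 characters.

Answer: |or  fire page|
|bus      dust|
|desert violin|
|wind moon any|
|compound     |

Derivation:
Line 1: ['or', 'fire', 'page'] (min_width=12, slack=1)
Line 2: ['bus', 'dust'] (min_width=8, slack=5)
Line 3: ['desert', 'violin'] (min_width=13, slack=0)
Line 4: ['wind', 'moon', 'any'] (min_width=13, slack=0)
Line 5: ['compound'] (min_width=8, slack=5)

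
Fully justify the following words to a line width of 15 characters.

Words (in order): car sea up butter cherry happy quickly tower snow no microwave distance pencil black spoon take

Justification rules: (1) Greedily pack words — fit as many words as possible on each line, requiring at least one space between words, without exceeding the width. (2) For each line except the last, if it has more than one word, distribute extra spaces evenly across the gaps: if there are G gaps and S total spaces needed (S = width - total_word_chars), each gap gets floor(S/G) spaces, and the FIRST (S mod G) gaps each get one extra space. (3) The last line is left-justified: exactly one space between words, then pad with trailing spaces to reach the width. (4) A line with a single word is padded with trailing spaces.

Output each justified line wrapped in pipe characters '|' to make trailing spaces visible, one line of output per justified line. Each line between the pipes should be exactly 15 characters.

Line 1: ['car', 'sea', 'up'] (min_width=10, slack=5)
Line 2: ['butter', 'cherry'] (min_width=13, slack=2)
Line 3: ['happy', 'quickly'] (min_width=13, slack=2)
Line 4: ['tower', 'snow', 'no'] (min_width=13, slack=2)
Line 5: ['microwave'] (min_width=9, slack=6)
Line 6: ['distance', 'pencil'] (min_width=15, slack=0)
Line 7: ['black', 'spoon'] (min_width=11, slack=4)
Line 8: ['take'] (min_width=4, slack=11)

Answer: |car    sea   up|
|butter   cherry|
|happy   quickly|
|tower  snow  no|
|microwave      |
|distance pencil|
|black     spoon|
|take           |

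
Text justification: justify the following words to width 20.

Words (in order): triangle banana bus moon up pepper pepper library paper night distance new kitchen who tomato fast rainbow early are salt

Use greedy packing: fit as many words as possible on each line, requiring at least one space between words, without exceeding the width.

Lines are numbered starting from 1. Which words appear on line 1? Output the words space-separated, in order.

Line 1: ['triangle', 'banana', 'bus'] (min_width=19, slack=1)
Line 2: ['moon', 'up', 'pepper'] (min_width=14, slack=6)
Line 3: ['pepper', 'library', 'paper'] (min_width=20, slack=0)
Line 4: ['night', 'distance', 'new'] (min_width=18, slack=2)
Line 5: ['kitchen', 'who', 'tomato'] (min_width=18, slack=2)
Line 6: ['fast', 'rainbow', 'early'] (min_width=18, slack=2)
Line 7: ['are', 'salt'] (min_width=8, slack=12)

Answer: triangle banana bus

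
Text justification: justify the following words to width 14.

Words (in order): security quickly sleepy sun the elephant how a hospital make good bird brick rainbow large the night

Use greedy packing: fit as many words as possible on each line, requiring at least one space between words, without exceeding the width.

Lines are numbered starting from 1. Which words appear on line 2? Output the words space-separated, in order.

Answer: quickly sleepy

Derivation:
Line 1: ['security'] (min_width=8, slack=6)
Line 2: ['quickly', 'sleepy'] (min_width=14, slack=0)
Line 3: ['sun', 'the'] (min_width=7, slack=7)
Line 4: ['elephant', 'how', 'a'] (min_width=14, slack=0)
Line 5: ['hospital', 'make'] (min_width=13, slack=1)
Line 6: ['good', 'bird'] (min_width=9, slack=5)
Line 7: ['brick', 'rainbow'] (min_width=13, slack=1)
Line 8: ['large', 'the'] (min_width=9, slack=5)
Line 9: ['night'] (min_width=5, slack=9)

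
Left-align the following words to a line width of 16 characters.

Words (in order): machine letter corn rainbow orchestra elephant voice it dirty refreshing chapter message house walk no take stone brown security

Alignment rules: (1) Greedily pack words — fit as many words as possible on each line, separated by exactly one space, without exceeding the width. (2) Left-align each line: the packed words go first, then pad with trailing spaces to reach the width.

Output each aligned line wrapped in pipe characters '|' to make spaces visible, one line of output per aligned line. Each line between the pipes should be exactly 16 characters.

Answer: |machine letter  |
|corn rainbow    |
|orchestra       |
|elephant voice  |
|it dirty        |
|refreshing      |
|chapter message |
|house walk no   |
|take stone brown|
|security        |

Derivation:
Line 1: ['machine', 'letter'] (min_width=14, slack=2)
Line 2: ['corn', 'rainbow'] (min_width=12, slack=4)
Line 3: ['orchestra'] (min_width=9, slack=7)
Line 4: ['elephant', 'voice'] (min_width=14, slack=2)
Line 5: ['it', 'dirty'] (min_width=8, slack=8)
Line 6: ['refreshing'] (min_width=10, slack=6)
Line 7: ['chapter', 'message'] (min_width=15, slack=1)
Line 8: ['house', 'walk', 'no'] (min_width=13, slack=3)
Line 9: ['take', 'stone', 'brown'] (min_width=16, slack=0)
Line 10: ['security'] (min_width=8, slack=8)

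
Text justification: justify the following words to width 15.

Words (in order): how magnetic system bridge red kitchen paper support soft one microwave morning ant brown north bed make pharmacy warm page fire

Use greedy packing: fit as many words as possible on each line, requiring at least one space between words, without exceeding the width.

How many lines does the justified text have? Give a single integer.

Line 1: ['how', 'magnetic'] (min_width=12, slack=3)
Line 2: ['system', 'bridge'] (min_width=13, slack=2)
Line 3: ['red', 'kitchen'] (min_width=11, slack=4)
Line 4: ['paper', 'support'] (min_width=13, slack=2)
Line 5: ['soft', 'one'] (min_width=8, slack=7)
Line 6: ['microwave'] (min_width=9, slack=6)
Line 7: ['morning', 'ant'] (min_width=11, slack=4)
Line 8: ['brown', 'north', 'bed'] (min_width=15, slack=0)
Line 9: ['make', 'pharmacy'] (min_width=13, slack=2)
Line 10: ['warm', 'page', 'fire'] (min_width=14, slack=1)
Total lines: 10

Answer: 10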